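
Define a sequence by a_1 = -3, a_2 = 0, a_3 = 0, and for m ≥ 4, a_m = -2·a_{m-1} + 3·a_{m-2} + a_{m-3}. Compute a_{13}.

35511

a_4 = -3;  a_5 = 6;  a_6 = -21;  a_7 = 57;  a_8 = -171;  a_9 = 492;  a_{10} = -1440;  a_{11} = 4185;  a_{12} = -12198;  a_{13} = 35511.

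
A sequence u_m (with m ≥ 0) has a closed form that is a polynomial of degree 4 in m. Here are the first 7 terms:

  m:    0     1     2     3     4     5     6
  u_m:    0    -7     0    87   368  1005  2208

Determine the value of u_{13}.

54197

1st diffs: -7, 7, 87, 281, 637, 1203.
2nd diffs: 14, 80, 194, 356, 566.
3rd diffs: 66, 114, 162, 210.
4th diffs: 48, 48, 48 (constant).
So u_m = 2m^4 - m^3 - 4m^2 - 4m.
Evaluating at m = 13 gives u_{13} = 54197.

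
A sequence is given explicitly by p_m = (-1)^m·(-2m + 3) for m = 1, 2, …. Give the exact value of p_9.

15

(-1)^9 = -1; -2m + 3 at m=9 is -15; so p_9 = 15.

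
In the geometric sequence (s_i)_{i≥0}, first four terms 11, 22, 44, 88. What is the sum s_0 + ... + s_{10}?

22517

Common ratio r = 2.
s_i = 11·2^(i-0).
S = 11·(2^11 - 1)/(2 - 1) = 11·(2048 - 1)/(1) = 22517.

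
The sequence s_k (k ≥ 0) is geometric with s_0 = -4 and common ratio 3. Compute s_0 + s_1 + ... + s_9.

-118096

s_k = (-4)·3^(k-0).
S = (-4)·(3^10 - 1)/(3 - 1) = (-4)·(59049 - 1)/(2) = -118096.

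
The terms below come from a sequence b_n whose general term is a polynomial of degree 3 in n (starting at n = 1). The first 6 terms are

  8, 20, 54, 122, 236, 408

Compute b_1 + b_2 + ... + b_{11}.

1st diffs: 12, 34, 68, 114, 172.
2nd diffs: 22, 34, 46, 58.
3rd diffs: 12, 12, 12 (constant).
Newton forward-difference form: b_n = 8 + 12·C(n-1,1) + 22·C(n-1,2) + 12·C(n-1,3).
Continuing: …, 650, 974, 1392, 1916, …, b_{11} = 2558.
Summing n = 1..11 (11 terms) gives 8338.

8338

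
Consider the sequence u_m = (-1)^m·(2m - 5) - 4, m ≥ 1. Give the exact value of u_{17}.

(-1)^17 = -1; 2m - 5 at m=17 is 29; so u_{17} = -33.

-33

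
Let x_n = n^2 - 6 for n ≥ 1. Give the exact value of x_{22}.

x_{22} = 1·22^2 - 6 = 478.

478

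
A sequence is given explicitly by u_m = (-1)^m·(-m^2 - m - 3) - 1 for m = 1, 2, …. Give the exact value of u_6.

-46

(-1)^6 = 1; -m^2 - m - 3 at m=6 is -45; so u_6 = -46.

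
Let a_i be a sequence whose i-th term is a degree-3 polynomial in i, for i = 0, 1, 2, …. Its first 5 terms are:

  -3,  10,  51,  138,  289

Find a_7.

1st diffs: 13, 41, 87, 151.
2nd diffs: 28, 46, 64.
3rd diffs: 18, 18 (constant).
Newton forward-difference form: a_i = -3 + 13·C(i,1) + 28·C(i,2) + 18·C(i,3).
At i = 7: i = 7, so a_7 = -3 + 91 + 588 + 630 = 1306.

1306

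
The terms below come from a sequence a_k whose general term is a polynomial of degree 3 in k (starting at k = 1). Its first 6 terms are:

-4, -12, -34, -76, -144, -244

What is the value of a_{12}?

1st diffs: -8, -22, -42, -68, -100.
2nd diffs: -14, -20, -26, -32.
3rd diffs: -6, -6, -6 (constant).
Newton forward-difference form: a_k = -4 + (-8)·C(k-1,1) + (-14)·C(k-1,2) + (-6)·C(k-1,3).
At k = 12: k-1 = 11, so a_{12} = -4 - 88 - 770 - 990 = -1852.

-1852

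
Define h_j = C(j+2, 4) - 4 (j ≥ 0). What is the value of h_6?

66

C(8, 4) = 70, so h_6 = 66.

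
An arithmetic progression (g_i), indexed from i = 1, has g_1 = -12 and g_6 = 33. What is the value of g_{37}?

312

Common difference d = (33 - (-12)) / (6 - 1) = 9.
g_i = -12 + (i - 1)·9.
g_{37} = -12 + 36·9 = 312.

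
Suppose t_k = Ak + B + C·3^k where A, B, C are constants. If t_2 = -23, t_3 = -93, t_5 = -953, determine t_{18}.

-1549681911

Plug in k = 2, 3, 5: 2A + B + 9C = -23; 3A + B + 27C = -93; 5A + B + 243C = -953.
Subtracting the first from the second: A + 18C = -70.
Subtracting the second from the third: 2A + 216C = -860.
Solving: C = -4, A = 2, then B = 9.
So t_k = 2·k + 9 + (-4)·3^k; at k=18 this is -1549681911.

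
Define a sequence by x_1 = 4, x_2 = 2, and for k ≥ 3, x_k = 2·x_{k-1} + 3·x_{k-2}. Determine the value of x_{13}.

Compute successive terms:
x_3 = 16, x_4 = 38, x_5 = 124, …, x_{10} = 29522, x_{11} = 88576, x_{12} = 265718, x_{13} = 797164.
(Characteristic roots are 3 and -1.)

797164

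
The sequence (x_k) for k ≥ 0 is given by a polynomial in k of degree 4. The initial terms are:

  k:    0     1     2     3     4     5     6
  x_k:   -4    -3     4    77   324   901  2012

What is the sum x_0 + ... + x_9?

25421

1st diffs: 1, 7, 73, 247, 577, 1111.
2nd diffs: 6, 66, 174, 330, 534.
3rd diffs: 60, 108, 156, 204.
4th diffs: 48, 48, 48 (constant).
Newton forward-difference form: x_k = -4 + 1·C(k,1) + 6·C(k,2) + 60·C(k,3) + 48·C(k,4).
Continuing: 3909, 6892, 11309.
Summing k = 0..9 (10 terms) gives 25421.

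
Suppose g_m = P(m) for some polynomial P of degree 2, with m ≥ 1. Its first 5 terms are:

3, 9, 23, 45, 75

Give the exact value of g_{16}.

933

1st diffs: 6, 14, 22, 30.
2nd diffs: 8, 8, 8 (constant).
Newton forward-difference form: g_m = 3 + 6·C(m-1,1) + 8·C(m-1,2).
At m = 16: m-1 = 15, so g_{16} = 3 + 90 + 840 = 933.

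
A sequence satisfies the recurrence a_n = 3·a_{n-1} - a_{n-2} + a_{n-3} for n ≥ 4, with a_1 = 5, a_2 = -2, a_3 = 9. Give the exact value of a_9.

5273

a_4 = 34; a_5 = 91; a_6 = 248; a_7 = 687; a_8 = 1904; a_9 = 5273.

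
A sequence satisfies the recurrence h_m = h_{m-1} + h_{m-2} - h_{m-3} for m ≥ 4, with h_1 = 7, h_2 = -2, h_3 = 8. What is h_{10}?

2

Compute successive terms:
h_4 = -1; h_5 = 9; h_6 = 0; h_7 = 10; h_8 = 1; h_9 = 11; h_{10} = 2.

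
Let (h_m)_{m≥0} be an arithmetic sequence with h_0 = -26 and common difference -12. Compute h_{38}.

h_m = -26 + (m - 0)·(-12).
h_{38} = -26 + 38·(-12) = -482.

-482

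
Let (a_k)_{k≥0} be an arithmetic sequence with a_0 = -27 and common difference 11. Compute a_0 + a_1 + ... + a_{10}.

a_k = -27 + (k - 0)·11.
a_{10} = 83; S = 11·(-27 + 83)/2 = 308.

308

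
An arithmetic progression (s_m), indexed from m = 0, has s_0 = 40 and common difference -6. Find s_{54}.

s_m = 40 + (m - 0)·(-6).
s_{54} = 40 + 54·(-6) = -284.

-284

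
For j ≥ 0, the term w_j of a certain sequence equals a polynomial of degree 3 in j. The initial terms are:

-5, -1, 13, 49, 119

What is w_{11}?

1st diffs: 4, 14, 36, 70.
2nd diffs: 10, 22, 34.
3rd diffs: 12, 12 (constant).
Newton forward-difference form: w_j = -5 + 4·C(j,1) + 10·C(j,2) + 12·C(j,3).
At j = 11: j = 11, so w_{11} = -5 + 44 + 550 + 1980 = 2569.

2569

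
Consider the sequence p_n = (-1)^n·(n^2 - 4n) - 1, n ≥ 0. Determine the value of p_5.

-6

(-1)^5 = -1; n^2 - 4n at n=5 is 5; so p_5 = -6.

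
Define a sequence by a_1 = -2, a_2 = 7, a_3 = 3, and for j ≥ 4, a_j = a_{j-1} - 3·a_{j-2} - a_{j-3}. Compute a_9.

-270

Step forward from the initial values:
a_4 = -16; a_5 = -32; a_6 = 13; a_7 = 125; a_8 = 118; a_9 = -270.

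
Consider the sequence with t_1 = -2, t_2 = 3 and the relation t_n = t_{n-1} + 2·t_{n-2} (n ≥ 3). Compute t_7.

Iterate the recurrence:
t_3 = -1; t_4 = 5; t_5 = 3; t_6 = 13; t_7 = 19.
(Characteristic roots are 2 and -1.)

19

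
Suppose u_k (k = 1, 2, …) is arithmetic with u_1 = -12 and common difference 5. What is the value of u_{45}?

208

u_k = -12 + (k - 1)·5.
u_{45} = -12 + 44·5 = 208.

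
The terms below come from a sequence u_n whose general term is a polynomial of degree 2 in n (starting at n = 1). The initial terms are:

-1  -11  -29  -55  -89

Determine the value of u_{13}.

-649

1st diffs: -10, -18, -26, -34.
2nd diffs: -8, -8, -8 (constant).
Newton forward-difference form: u_n = -1 + (-10)·C(n-1,1) + (-8)·C(n-1,2).
At n = 13: n-1 = 12, so u_{13} = -1 - 120 - 528 = -649.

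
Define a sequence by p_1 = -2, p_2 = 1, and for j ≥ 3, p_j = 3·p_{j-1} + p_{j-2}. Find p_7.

Step forward from the initial values:
p_3 = 1;  p_4 = 4;  p_5 = 13;  p_6 = 43;  p_7 = 142.

142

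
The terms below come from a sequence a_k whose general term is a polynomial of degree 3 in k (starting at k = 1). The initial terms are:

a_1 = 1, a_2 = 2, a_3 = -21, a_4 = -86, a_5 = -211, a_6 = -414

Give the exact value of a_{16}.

1st diffs: 1, -23, -65, -125, -203.
2nd diffs: -24, -42, -60, -78.
3rd diffs: -18, -18, -18 (constant).
Newton forward-difference form: a_k = 1 + 1·C(k-1,1) + (-24)·C(k-1,2) + (-18)·C(k-1,3).
At k = 16: k-1 = 15, so a_{16} = 1 + 15 - 2520 - 8190 = -10694.

-10694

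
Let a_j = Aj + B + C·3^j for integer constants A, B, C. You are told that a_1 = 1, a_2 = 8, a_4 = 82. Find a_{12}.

The three given values yield: A + B + 3C = 1; 2A + B + 9C = 8; 4A + B + 81C = 82.
Subtracting the first from the second: A + 6C = 7.
Subtracting the second from the third: 2A + 72C = 74.
Solving: C = 1, A = 1, then B = -3.
So a_j = 1·j + (-3) + 1·3^j; at j=12 this is 531450.

531450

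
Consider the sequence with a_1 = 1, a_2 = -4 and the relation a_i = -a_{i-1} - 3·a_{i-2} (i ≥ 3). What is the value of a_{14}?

2876

Compute successive terms:
a_3 = 1, a_4 = 11, a_5 = -14, …, a_{11} = 346, a_{12} = -919, a_{13} = -119, a_{14} = 2876.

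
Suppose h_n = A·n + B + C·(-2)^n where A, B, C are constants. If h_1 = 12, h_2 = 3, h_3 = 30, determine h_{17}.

262200

Write the equations: A + B - 2C = 12; 2A + B + 4C = 3; 3A + B - 8C = 30.
Subtracting the first from the second: A + 6C = -9.
Subtracting the second from the third: A - 12C = 27.
Solving: C = -2, A = 3, then B = 5.
Therefore h_{17} = 51 + 5 + (-2)·(-131072) = 262200.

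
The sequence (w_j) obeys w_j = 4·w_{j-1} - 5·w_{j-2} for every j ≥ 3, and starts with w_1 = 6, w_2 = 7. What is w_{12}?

48197

Applying the relation repeatedly:
w_3 = -2;  w_4 = -43;  w_5 = -162;  w_6 = -433;  w_7 = -922;  w_8 = -1523;  w_9 = -1482;  w_{10} = 1687;  w_{11} = 14158;  w_{12} = 48197.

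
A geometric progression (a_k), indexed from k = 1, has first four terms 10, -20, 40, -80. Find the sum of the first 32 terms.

-14316557650

Common ratio r = -2.
a_k = 10·(-2)^(k-1).
S = 10·((-2)^32 - 1)/(-2 - 1) = 10·(4294967296 - 1)/(-3) = -14316557650.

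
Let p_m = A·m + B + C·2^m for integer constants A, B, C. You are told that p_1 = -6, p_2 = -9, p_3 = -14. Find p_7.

The three given values yield: A + B + 2C = -6; 2A + B + 4C = -9; 3A + B + 8C = -14.
Subtracting the first from the second: A + 2C = -3.
Subtracting the second from the third: A + 4C = -5.
Solving: C = -1, A = -1, then B = -3.
Therefore p_7 = -7 + (-3) + (-1)·128 = -138.

-138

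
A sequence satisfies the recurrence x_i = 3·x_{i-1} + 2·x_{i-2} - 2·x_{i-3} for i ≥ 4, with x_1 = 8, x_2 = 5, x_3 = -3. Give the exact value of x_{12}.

Applying the relation repeatedly:
x_4 = -15; x_5 = -61; x_6 = -207; x_7 = -713; x_8 = -2431; x_9 = -8305; x_{10} = -28351; x_{11} = -96801; x_{12} = -330495.

-330495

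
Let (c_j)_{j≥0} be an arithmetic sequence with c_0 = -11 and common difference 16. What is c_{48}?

757

c_j = -11 + (j - 0)·16.
c_{48} = -11 + 48·16 = 757.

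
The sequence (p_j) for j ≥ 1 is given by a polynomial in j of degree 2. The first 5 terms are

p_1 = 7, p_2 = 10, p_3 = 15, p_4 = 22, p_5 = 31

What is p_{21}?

1st diffs: 3, 5, 7, 9.
2nd diffs: 2, 2, 2 (constant).
So p_j = j^2 + 6.
Evaluating at j = 21 gives p_{21} = 447.

447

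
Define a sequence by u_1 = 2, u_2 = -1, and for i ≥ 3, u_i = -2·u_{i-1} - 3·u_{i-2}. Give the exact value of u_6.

-13

Applying the relation repeatedly:
u_3 = -4, u_4 = 11, u_5 = -10, u_6 = -13.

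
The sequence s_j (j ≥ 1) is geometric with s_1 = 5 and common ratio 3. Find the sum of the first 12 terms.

1328600

s_j = 5·3^(j-1).
S = 5·(3^12 - 1)/(3 - 1) = 5·(531441 - 1)/(2) = 1328600.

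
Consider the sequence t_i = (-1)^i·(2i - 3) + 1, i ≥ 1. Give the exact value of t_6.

(-1)^6 = 1; 2i - 3 at i=6 is 9; so t_6 = 10.

10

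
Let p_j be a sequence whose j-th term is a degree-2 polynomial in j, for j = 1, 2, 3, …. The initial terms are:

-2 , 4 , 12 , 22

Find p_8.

1st diffs: 6, 8, 10.
2nd diffs: 2, 2 (constant).
Newton forward-difference form: p_j = -2 + 6·C(j-1,1) + 2·C(j-1,2).
At j = 8: j-1 = 7, so p_8 = -2 + 42 + 42 = 82.

82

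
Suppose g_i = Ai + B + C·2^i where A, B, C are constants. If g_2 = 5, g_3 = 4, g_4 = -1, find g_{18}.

-262087

The three given values yield: 2A + B + 4C = 5; 3A + B + 8C = 4; 4A + B + 16C = -1.
Subtracting the first from the second: A + 4C = -1.
Subtracting the second from the third: A + 8C = -5.
Solving: C = -1, A = 3, then B = 3.
Hence g_{18} = 3·18 + 3 + (-1)·262144 = -262087.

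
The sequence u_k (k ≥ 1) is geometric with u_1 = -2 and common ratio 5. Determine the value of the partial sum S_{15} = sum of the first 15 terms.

-15258789062

u_k = (-2)·5^(k-1).
S = (-2)·(5^15 - 1)/(5 - 1) = (-2)·(30517578125 - 1)/(4) = -15258789062.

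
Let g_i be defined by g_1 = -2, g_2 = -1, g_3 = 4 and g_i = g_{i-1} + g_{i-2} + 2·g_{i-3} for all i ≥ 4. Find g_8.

Applying the relation repeatedly:
g_4 = -1  g_5 = 1  g_6 = 8  g_7 = 7  g_8 = 17.

17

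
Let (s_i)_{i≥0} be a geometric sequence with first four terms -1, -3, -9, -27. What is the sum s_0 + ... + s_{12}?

-797161

Common ratio r = 3.
s_i = (-1)·3^(i-0).
S = (-1)·(3^13 - 1)/(3 - 1) = (-1)·(1594323 - 1)/(2) = -797161.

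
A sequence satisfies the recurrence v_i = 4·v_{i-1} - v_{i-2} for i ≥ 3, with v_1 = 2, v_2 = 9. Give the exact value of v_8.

24639

Iterate the recurrence:
v_3 = 34  v_4 = 127  v_5 = 474  v_6 = 1769  v_7 = 6602  v_8 = 24639.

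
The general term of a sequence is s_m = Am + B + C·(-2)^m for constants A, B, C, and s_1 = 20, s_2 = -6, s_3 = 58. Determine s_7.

674

Plug in m = 1, 2, 3: A + B - 2C = 20; 2A + B + 4C = -6; 3A + B - 8C = 58.
Subtracting the first from the second: A + 6C = -26.
Subtracting the second from the third: A - 12C = 64.
Solving: C = -5, A = 4, then B = 6.
Hence s_7 = 4·7 + 6 + (-5)·(-128) = 674.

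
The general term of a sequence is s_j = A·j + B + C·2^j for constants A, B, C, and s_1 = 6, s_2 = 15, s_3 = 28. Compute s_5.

Plug in j = 1, 2, 3: A + B + 2C = 6; 2A + B + 4C = 15; 3A + B + 8C = 28.
Subtracting the first from the second: A + 2C = 9.
Subtracting the second from the third: A + 4C = 13.
Solving: C = 2, A = 5, then B = -3.
Hence s_5 = 5·5 + (-3) + 2·32 = 86.

86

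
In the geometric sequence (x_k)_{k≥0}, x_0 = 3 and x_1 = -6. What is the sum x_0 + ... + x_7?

-255

Common ratio r = -2.
x_k = 3·(-2)^(k-0).
S = 3·((-2)^8 - 1)/(-2 - 1) = 3·(256 - 1)/(-3) = -255.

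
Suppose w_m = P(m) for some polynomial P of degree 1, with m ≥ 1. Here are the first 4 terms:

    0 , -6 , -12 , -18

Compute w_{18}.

1st diffs: -6, -6, -6 (constant).
So w_m = -6m + 6.
Evaluating at m = 18 gives w_{18} = -102.

-102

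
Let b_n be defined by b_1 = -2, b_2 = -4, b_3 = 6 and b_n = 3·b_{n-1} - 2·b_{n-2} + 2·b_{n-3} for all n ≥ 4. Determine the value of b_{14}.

177218

Compute successive terms:
b_4 = 22, b_5 = 46, b_6 = 106, …, b_{11} = 11054, b_{12} = 27874, b_{13} = 70286, b_{14} = 177218.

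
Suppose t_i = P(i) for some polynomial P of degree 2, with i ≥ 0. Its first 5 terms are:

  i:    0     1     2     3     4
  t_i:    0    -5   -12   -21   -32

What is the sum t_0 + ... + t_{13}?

-1183

1st diffs: -5, -7, -9, -11.
2nd diffs: -2, -2, -2 (constant).
Newton forward-difference form: t_i = (-5)·C(i,1) + (-2)·C(i,2).
Continuing: …, -45, -60, -77, -96, …, t_{13} = -221.
Summing i = 0..13 (14 terms) gives -1183.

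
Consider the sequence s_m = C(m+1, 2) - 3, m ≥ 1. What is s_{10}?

52

C(11, 2) = 55, so s_{10} = 52.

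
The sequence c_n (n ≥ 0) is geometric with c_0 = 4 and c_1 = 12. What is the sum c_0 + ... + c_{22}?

188286357652

Common ratio r = 3.
c_n = 4·3^(n-0).
S = 4·(3^23 - 1)/(3 - 1) = 4·(94143178827 - 1)/(2) = 188286357652.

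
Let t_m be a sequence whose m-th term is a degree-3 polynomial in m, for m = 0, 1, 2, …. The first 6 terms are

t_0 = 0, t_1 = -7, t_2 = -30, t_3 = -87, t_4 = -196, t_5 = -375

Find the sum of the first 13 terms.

-17992

1st diffs: -7, -23, -57, -109, -179.
2nd diffs: -16, -34, -52, -70.
3rd diffs: -18, -18, -18 (constant).
Newton forward-difference form: t_m = (-7)·C(m,1) + (-16)·C(m,2) + (-18)·C(m,3).
Continuing: …, -642, -1015, -1512, -2151, …, t_{12} = -5100.
Summing m = 0..12 (13 terms) gives -17992.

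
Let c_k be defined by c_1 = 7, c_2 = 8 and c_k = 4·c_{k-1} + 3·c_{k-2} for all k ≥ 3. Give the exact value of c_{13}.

239169503

Compute successive terms:
c_3 = 53  c_4 = 236  c_5 = 1103  …  c_{10} = 2385272  c_{11} = 11081381  c_{12} = 51481340  c_{13} = 239169503.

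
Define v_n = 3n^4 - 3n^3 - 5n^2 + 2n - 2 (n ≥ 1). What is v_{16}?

183070

v_{16} = 3·16^4 - 3·16^3 - 5·16^2 + 2·16 - 2 = 183070.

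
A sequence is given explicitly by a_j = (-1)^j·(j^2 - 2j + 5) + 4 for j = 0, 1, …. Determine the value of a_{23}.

-484

(-1)^23 = -1; j^2 - 2j + 5 at j=23 is 488; so a_{23} = -484.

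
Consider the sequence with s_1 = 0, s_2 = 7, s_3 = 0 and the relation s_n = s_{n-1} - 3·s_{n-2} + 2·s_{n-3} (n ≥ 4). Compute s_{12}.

-896

Compute successive terms:
s_4 = -21; s_5 = -7; s_6 = 56; s_7 = 35; s_8 = -147; s_9 = -140; s_{10} = 371; s_{11} = 497; s_{12} = -896.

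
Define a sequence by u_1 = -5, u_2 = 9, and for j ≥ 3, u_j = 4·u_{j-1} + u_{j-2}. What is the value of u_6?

Compute successive terms:
u_3 = 31, u_4 = 133, u_5 = 563, u_6 = 2385.

2385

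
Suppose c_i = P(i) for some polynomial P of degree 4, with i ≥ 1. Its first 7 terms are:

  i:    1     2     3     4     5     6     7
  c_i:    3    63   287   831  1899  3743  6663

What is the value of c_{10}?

1st diffs: 60, 224, 544, 1068, 1844, 2920.
2nd diffs: 164, 320, 524, 776, 1076.
3rd diffs: 156, 204, 252, 300.
4th diffs: 48, 48, 48 (constant).
Newton forward-difference form: c_i = 3 + 60·C(i-1,1) + 164·C(i-1,2) + 156·C(i-1,3) + 48·C(i-1,4).
At i = 10: i-1 = 9, so c_{10} = 3 + 540 + 5904 + 13104 + 6048 = 25599.

25599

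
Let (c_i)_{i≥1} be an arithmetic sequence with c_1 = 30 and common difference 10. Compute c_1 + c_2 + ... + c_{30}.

c_i = 30 + (i - 1)·10.
c_{30} = 320; S = 30·(30 + 320)/2 = 5250.

5250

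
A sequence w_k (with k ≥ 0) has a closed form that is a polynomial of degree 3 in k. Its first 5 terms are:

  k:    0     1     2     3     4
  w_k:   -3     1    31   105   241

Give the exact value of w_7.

1st diffs: 4, 30, 74, 136.
2nd diffs: 26, 44, 62.
3rd diffs: 18, 18 (constant).
Newton forward-difference form: w_k = -3 + 4·C(k,1) + 26·C(k,2) + 18·C(k,3).
At k = 7: k = 7, so w_7 = -3 + 28 + 546 + 630 = 1201.

1201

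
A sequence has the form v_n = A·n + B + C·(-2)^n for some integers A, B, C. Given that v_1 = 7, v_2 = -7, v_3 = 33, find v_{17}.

393281

The three given values yield: A + B - 2C = 7; 2A + B + 4C = -7; 3A + B - 8C = 33.
Subtracting the first from the second: A + 6C = -14.
Subtracting the second from the third: A - 12C = 40.
Solving: C = -3, A = 4, then B = -3.
Therefore v_{17} = 68 + (-3) + (-3)·(-131072) = 393281.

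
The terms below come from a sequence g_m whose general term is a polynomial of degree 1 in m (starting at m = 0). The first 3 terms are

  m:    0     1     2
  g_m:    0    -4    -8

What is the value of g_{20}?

-80

1st diffs: -4, -4 (constant).
So g_m = -4m.
Evaluating at m = 20 gives g_{20} = -80.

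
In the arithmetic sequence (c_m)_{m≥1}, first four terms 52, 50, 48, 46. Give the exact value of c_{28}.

-2

Common difference d = -2.
c_m = 52 + (m - 1)·(-2).
c_{28} = 52 + 27·(-2) = -2.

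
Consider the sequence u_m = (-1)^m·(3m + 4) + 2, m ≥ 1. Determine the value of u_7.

-23

(-1)^7 = -1; 3m + 4 at m=7 is 25; so u_7 = -23.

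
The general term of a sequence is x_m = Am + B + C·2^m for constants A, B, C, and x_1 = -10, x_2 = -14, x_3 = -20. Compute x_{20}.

-1048622

The three given values yield: A + B + 2C = -10; 2A + B + 4C = -14; 3A + B + 8C = -20.
Subtracting the first from the second: A + 2C = -4.
Subtracting the second from the third: A + 4C = -6.
Solving: C = -1, A = -2, then B = -6.
Hence x_{20} = -2·20 + (-6) + (-1)·1048576 = -1048622.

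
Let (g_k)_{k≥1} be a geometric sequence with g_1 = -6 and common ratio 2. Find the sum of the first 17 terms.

-786426

g_k = (-6)·2^(k-1).
S = (-6)·(2^17 - 1)/(2 - 1) = (-6)·(131072 - 1)/(1) = -786426.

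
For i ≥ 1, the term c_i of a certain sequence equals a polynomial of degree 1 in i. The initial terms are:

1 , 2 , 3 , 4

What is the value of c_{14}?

14

1st diffs: 1, 1, 1 (constant).
So c_i = i.
Evaluating at i = 14 gives c_{14} = 14.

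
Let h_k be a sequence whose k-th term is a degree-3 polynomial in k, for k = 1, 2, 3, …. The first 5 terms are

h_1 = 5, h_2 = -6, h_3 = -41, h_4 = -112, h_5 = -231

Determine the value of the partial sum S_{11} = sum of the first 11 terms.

-8470

1st diffs: -11, -35, -71, -119.
2nd diffs: -24, -36, -48.
3rd diffs: -12, -12 (constant).
Newton forward-difference form: h_k = 5 + (-11)·C(k-1,1) + (-24)·C(k-1,2) + (-12)·C(k-1,3).
Continuing: …, -410, -661, -996, -1427, …, h_{11} = -2625.
Summing k = 1..11 (11 terms) gives -8470.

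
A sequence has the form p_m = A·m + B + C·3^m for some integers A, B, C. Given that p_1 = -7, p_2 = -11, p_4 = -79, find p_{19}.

-1162261435

At m = 1, 2, 4: A + B + 3C = -7; 2A + B + 9C = -11; 4A + B + 81C = -79.
Subtracting the first from the second: A + 6C = -4.
Subtracting the second from the third: 2A + 72C = -68.
Solving: C = -1, A = 2, then B = -6.
Therefore p_{19} = 38 + (-6) + (-1)·1162261467 = -1162261435.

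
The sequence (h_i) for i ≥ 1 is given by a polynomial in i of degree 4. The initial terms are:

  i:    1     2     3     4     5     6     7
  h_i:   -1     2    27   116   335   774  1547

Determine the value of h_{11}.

11099

1st diffs: 3, 25, 89, 219, 439, 773.
2nd diffs: 22, 64, 130, 220, 334.
3rd diffs: 42, 66, 90, 114.
4th diffs: 24, 24, 24 (constant).
Newton forward-difference form: h_i = -1 + 3·C(i-1,1) + 22·C(i-1,2) + 42·C(i-1,3) + 24·C(i-1,4).
At i = 11: i-1 = 10, so h_{11} = -1 + 30 + 990 + 5040 + 5040 = 11099.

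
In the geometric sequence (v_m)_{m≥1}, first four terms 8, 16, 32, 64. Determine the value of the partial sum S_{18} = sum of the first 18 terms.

Common ratio r = 2.
v_m = 8·2^(m-1).
S = 8·(2^18 - 1)/(2 - 1) = 8·(262144 - 1)/(1) = 2097144.

2097144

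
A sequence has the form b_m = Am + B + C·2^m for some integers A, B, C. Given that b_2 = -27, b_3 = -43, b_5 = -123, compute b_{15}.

At m = 2, 3, 5: 2A + B + 4C = -27; 3A + B + 8C = -43; 5A + B + 32C = -123.
Subtracting the first from the second: A + 4C = -16.
Subtracting the second from the third: 2A + 24C = -80.
Solving: C = -3, A = -4, then B = -7.
Hence b_{15} = -4·15 + (-7) + (-3)·32768 = -98371.

-98371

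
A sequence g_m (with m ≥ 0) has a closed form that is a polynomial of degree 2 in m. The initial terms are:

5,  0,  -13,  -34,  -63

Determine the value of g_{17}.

-1168

1st diffs: -5, -13, -21, -29.
2nd diffs: -8, -8, -8 (constant).
Newton forward-difference form: g_m = 5 + (-5)·C(m,1) + (-8)·C(m,2).
At m = 17: m = 17, so g_{17} = 5 - 85 - 1088 = -1168.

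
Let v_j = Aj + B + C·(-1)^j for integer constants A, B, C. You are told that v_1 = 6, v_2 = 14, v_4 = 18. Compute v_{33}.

Write the equations: A + B - C = 6; 2A + B + C = 14; 4A + B + C = 18.
Subtracting the first from the second: A + 2C = 8.
Subtracting the second from the third: 2A = 4.
Solving: C = 3, A = 2, then B = 7.
Hence v_{33} = 2·33 + 7 + 3·(-1) = 70.

70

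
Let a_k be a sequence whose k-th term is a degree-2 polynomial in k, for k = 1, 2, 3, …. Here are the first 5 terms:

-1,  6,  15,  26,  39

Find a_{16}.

314

1st diffs: 7, 9, 11, 13.
2nd diffs: 2, 2, 2 (constant).
Newton forward-difference form: a_k = -1 + 7·C(k-1,1) + 2·C(k-1,2).
At k = 16: k-1 = 15, so a_{16} = -1 + 105 + 210 = 314.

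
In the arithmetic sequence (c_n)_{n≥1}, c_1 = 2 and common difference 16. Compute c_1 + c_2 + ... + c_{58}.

c_n = 2 + (n - 1)·16.
c_{58} = 914; S = 58·(2 + 914)/2 = 26564.

26564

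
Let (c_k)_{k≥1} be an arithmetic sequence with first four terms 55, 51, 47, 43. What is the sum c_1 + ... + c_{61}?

Common difference d = -4.
c_k = 55 + (k - 1)·(-4).
c_{61} = -185; S = 61·(55 + (-185))/2 = -3965.

-3965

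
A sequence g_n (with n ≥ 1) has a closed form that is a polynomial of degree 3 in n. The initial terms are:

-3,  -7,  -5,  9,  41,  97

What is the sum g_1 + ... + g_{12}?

3990

1st diffs: -4, 2, 14, 32, 56.
2nd diffs: 6, 12, 18, 24.
3rd diffs: 6, 6, 6 (constant).
So g_n = n^3 - 3n^2 - 2n + 1.
Continuing: …, 183, 305, 469, 681, …, g_{12} = 1273.
Summing n = 1..12 (12 terms) gives 3990.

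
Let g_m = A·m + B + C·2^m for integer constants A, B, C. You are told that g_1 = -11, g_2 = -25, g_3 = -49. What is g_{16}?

Plug in m = 1, 2, 3: A + B + 2C = -11; 2A + B + 4C = -25; 3A + B + 8C = -49.
Subtracting the first from the second: A + 2C = -14.
Subtracting the second from the third: A + 4C = -24.
Solving: C = -5, A = -4, then B = 3.
So g_m = -4·m + 3 + (-5)·2^m; at m=16 this is -327741.

-327741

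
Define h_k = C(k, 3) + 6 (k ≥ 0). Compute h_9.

90

C(9, 3) = 84, so h_9 = 90.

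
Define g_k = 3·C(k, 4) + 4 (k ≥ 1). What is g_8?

214

C(8, 4) = 70, so g_8 = 214.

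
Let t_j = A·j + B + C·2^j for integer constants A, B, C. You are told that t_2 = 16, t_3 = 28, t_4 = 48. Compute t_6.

The three given values yield: 2A + B + 4C = 16; 3A + B + 8C = 28; 4A + B + 16C = 48.
Subtracting the first from the second: A + 4C = 12.
Subtracting the second from the third: A + 8C = 20.
Solving: C = 2, A = 4, then B = 0.
So t_j = 4·j + 0 + 2·2^j; at j=6 this is 152.

152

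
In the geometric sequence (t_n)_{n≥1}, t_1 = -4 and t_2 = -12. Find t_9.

Common ratio r = 3.
t_n = (-4)·3^(n-1).
t_9 = (-4)·3^8 = -26244.

-26244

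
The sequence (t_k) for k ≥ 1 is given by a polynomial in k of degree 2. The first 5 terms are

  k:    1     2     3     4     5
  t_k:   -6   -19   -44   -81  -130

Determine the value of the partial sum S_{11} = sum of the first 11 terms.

1st diffs: -13, -25, -37, -49.
2nd diffs: -12, -12, -12 (constant).
So t_k = -6k^2 + 5k - 5.
Continuing: …, -191, -264, -349, -446, …, t_{11} = -676.
Summing k = 1..11 (11 terms) gives -2761.

-2761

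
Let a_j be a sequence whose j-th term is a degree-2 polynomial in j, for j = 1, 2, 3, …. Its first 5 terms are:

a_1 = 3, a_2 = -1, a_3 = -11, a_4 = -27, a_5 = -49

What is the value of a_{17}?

-781

1st diffs: -4, -10, -16, -22.
2nd diffs: -6, -6, -6 (constant).
So a_j = -3j^2 + 5j + 1.
Evaluating at j = 17 gives a_{17} = -781.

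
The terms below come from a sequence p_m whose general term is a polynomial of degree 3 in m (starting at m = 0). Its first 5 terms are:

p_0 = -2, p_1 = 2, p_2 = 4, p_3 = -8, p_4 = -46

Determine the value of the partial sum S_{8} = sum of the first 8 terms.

1st diffs: 4, 2, -12, -38.
2nd diffs: -2, -14, -26.
3rd diffs: -12, -12 (constant).
So p_m = -2m^3 + 5m^2 + m - 2.
Continuing: -122, -248, -436.
Summing m = 0..7 (8 terms) gives -856.

-856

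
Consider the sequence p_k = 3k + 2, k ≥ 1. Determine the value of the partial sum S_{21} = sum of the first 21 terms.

735

Over k = 1..21: Σk = 231.
Total = (3)·231 + (2)·21 = 735.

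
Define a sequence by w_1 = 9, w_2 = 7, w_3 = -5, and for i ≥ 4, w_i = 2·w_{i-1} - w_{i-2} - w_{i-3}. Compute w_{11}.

550

Step forward from the initial values:
w_4 = -26  w_5 = -54  w_6 = -77  w_7 = -74  w_8 = -17  w_9 = 117  w_{10} = 325  w_{11} = 550.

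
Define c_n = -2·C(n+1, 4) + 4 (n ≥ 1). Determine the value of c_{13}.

C(14, 4) = 1001, so c_{13} = -1998.

-1998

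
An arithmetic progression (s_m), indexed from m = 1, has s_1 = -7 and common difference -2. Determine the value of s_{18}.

-41

s_m = -7 + (m - 1)·(-2).
s_{18} = -7 + 17·(-2) = -41.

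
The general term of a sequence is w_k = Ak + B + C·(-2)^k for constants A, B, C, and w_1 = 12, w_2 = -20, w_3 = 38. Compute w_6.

At k = 1, 2, 3: A + B - 2C = 12; 2A + B + 4C = -20; 3A + B - 8C = 38.
Subtracting the first from the second: A + 6C = -32.
Subtracting the second from the third: A - 12C = 58.
Solving: C = -5, A = -2, then B = 4.
Therefore w_6 = -12 + 4 + (-5)·64 = -328.

-328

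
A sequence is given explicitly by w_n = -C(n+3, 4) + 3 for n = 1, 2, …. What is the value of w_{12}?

-1362

C(15, 4) = 1365, so w_{12} = -1362.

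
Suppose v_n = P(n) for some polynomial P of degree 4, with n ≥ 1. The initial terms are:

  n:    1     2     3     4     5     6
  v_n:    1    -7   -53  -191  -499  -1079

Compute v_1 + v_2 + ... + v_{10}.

-22298

1st diffs: -8, -46, -138, -308, -580.
2nd diffs: -38, -92, -170, -272.
3rd diffs: -54, -78, -102.
4th diffs: -24, -24 (constant).
So v_n = -n^4 + n^3 + 1.
Continuing: -2057, -3583, -5831, -8999.
Summing n = 1..10 (10 terms) gives -22298.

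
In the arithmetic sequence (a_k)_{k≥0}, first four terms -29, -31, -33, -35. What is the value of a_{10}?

-49

Common difference d = -2.
a_k = -29 + (k - 0)·(-2).
a_{10} = -29 + 10·(-2) = -49.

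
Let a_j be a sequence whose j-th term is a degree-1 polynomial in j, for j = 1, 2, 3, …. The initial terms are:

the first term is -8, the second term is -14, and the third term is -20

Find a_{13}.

-80

1st diffs: -6, -6 (constant).
So a_j = -6j - 2.
Evaluating at j = 13 gives a_{13} = -80.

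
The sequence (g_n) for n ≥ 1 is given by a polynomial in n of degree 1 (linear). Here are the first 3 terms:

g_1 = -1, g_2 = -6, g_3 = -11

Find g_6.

-26

1st diffs: -5, -5 (constant).
So g_n = -5n + 4.
Evaluating at n = 6 gives g_6 = -26.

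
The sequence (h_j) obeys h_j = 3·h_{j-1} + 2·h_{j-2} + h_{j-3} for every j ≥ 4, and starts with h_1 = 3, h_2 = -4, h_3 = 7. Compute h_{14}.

Step forward from the initial values:
h_4 = 16  h_5 = 58  h_6 = 213  …  h_{11} = 133498  h_{12} = 484246  h_{13} = 1756537  h_{14} = 6371601.

6371601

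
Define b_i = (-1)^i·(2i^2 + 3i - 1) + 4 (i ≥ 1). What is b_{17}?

(-1)^17 = -1; 2i^2 + 3i - 1 at i=17 is 628; so b_{17} = -624.

-624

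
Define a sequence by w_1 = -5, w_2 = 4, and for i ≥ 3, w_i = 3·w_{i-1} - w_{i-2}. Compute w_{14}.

Step forward from the initial values:
w_3 = 17; w_4 = 47; w_5 = 124; …; w_{11} = 39980; w_{12} = 104669; w_{13} = 274027; w_{14} = 717412.

717412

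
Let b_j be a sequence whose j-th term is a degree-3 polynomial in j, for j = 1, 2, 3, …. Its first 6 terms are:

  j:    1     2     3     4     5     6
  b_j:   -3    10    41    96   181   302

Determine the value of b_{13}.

2661

1st diffs: 13, 31, 55, 85, 121.
2nd diffs: 18, 24, 30, 36.
3rd diffs: 6, 6, 6 (constant).
Newton forward-difference form: b_j = -3 + 13·C(j-1,1) + 18·C(j-1,2) + 6·C(j-1,3).
At j = 13: j-1 = 12, so b_{13} = -3 + 156 + 1188 + 1320 = 2661.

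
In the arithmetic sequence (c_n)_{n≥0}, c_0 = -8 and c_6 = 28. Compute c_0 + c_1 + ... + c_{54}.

8470

Common difference d = (28 - (-8)) / (6 - 0) = 6.
c_n = -8 + (n - 0)·6.
c_{54} = 316; S = 55·(-8 + 316)/2 = 8470.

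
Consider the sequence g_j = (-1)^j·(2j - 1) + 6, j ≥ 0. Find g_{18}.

(-1)^18 = 1; 2j - 1 at j=18 is 35; so g_{18} = 41.

41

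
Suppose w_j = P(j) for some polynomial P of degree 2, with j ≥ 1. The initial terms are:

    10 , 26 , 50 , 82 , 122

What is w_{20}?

1682

1st diffs: 16, 24, 32, 40.
2nd diffs: 8, 8, 8 (constant).
So w_j = 4j^2 + 4j + 2.
Evaluating at j = 20 gives w_{20} = 1682.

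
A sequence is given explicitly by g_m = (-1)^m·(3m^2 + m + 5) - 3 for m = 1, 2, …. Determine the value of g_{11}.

-382

(-1)^11 = -1; 3m^2 + m + 5 at m=11 is 379; so g_{11} = -382.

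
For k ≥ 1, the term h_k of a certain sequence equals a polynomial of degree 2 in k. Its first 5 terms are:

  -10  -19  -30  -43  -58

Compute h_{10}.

1st diffs: -9, -11, -13, -15.
2nd diffs: -2, -2, -2 (constant).
Newton forward-difference form: h_k = -10 + (-9)·C(k-1,1) + (-2)·C(k-1,2).
At k = 10: k-1 = 9, so h_{10} = -10 - 81 - 72 = -163.

-163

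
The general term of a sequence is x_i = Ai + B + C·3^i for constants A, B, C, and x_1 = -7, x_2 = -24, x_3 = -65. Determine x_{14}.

-9566004

The three given values yield: A + B + 3C = -7; 2A + B + 9C = -24; 3A + B + 27C = -65.
Subtracting the first from the second: A + 6C = -17.
Subtracting the second from the third: A + 18C = -41.
Solving: C = -2, A = -5, then B = 4.
Therefore x_{14} = -70 + 4 + (-2)·4782969 = -9566004.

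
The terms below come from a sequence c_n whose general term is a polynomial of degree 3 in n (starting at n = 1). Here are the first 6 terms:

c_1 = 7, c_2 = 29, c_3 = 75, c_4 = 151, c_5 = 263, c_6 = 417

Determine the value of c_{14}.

3881

1st diffs: 22, 46, 76, 112, 154.
2nd diffs: 24, 30, 36, 42.
3rd diffs: 6, 6, 6 (constant).
Newton forward-difference form: c_n = 7 + 22·C(n-1,1) + 24·C(n-1,2) + 6·C(n-1,3).
At n = 14: n-1 = 13, so c_{14} = 7 + 286 + 1872 + 1716 = 3881.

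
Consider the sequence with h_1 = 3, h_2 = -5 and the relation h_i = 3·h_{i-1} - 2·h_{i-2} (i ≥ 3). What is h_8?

h_3 = -21; h_4 = -53; h_5 = -117; h_6 = -245; h_7 = -501; h_8 = -1013.
(Characteristic roots are 2 and 1.)

-1013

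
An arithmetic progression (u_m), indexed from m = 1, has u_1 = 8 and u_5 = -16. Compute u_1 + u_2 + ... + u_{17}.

-680

Common difference d = (-16 - 8) / (5 - 1) = -6.
u_m = 8 + (m - 1)·(-6).
u_{17} = -88; S = 17·(8 + (-88))/2 = -680.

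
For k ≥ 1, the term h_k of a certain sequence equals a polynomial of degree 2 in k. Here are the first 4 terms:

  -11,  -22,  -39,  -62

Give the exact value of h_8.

-214

1st diffs: -11, -17, -23.
2nd diffs: -6, -6 (constant).
Newton forward-difference form: h_k = -11 + (-11)·C(k-1,1) + (-6)·C(k-1,2).
At k = 8: k-1 = 7, so h_8 = -11 - 77 - 126 = -214.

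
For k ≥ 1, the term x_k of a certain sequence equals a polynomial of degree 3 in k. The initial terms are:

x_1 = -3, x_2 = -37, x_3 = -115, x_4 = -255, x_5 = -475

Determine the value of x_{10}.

1st diffs: -34, -78, -140, -220.
2nd diffs: -44, -62, -80.
3rd diffs: -18, -18 (constant).
Newton forward-difference form: x_k = -3 + (-34)·C(k-1,1) + (-44)·C(k-1,2) + (-18)·C(k-1,3).
At k = 10: k-1 = 9, so x_{10} = -3 - 306 - 1584 - 1512 = -3405.

-3405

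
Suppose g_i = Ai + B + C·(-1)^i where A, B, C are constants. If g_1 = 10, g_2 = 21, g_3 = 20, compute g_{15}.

Plug in i = 1, 2, 3: A + B - C = 10; 2A + B + C = 21; 3A + B - C = 20.
Subtracting the first from the second: A + 2C = 11.
Subtracting the second from the third: A - 2C = -1.
Solving: C = 3, A = 5, then B = 8.
Hence g_{15} = 5·15 + 8 + 3·(-1) = 80.

80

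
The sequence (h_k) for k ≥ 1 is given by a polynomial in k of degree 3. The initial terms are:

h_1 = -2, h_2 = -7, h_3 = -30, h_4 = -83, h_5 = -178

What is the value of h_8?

1st diffs: -5, -23, -53, -95.
2nd diffs: -18, -30, -42.
3rd diffs: -12, -12 (constant).
So h_k = -2k^3 + 3k^2 - 3.
Evaluating at k = 8 gives h_8 = -835.

-835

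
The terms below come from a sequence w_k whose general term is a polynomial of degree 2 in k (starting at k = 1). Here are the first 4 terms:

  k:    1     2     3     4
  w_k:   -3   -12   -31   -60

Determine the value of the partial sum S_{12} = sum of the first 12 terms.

1st diffs: -9, -19, -29.
2nd diffs: -10, -10 (constant).
So w_k = -5k^2 + 6k - 4.
Continuing: …, -99, -148, -207, -276, …, w_{12} = -652.
Summing k = 1..12 (12 terms) gives -2830.

-2830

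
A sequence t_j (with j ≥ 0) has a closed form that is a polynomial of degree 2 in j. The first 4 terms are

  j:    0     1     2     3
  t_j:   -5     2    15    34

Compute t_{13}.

1st diffs: 7, 13, 19.
2nd diffs: 6, 6 (constant).
So t_j = 3j^2 + 4j - 5.
Evaluating at j = 13 gives t_{13} = 554.

554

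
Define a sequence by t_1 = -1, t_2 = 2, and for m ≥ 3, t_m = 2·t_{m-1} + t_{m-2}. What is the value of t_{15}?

Applying the relation repeatedly:
t_3 = 3, t_4 = 8, t_5 = 19, …, t_{12} = 9104, t_{13} = 21979, t_{14} = 53062, t_{15} = 128103.

128103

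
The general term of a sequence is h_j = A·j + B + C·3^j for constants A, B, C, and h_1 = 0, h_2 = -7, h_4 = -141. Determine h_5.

-460

At j = 1, 2, 4: A + B + 3C = 0; 2A + B + 9C = -7; 4A + B + 81C = -141.
Subtracting the first from the second: A + 6C = -7.
Subtracting the second from the third: 2A + 72C = -134.
Solving: C = -2, A = 5, then B = 1.
Hence h_5 = 5·5 + 1 + (-2)·243 = -460.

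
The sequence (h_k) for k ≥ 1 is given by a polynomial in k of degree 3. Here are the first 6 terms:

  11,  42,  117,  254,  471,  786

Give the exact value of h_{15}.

11001

1st diffs: 31, 75, 137, 217, 315.
2nd diffs: 44, 62, 80, 98.
3rd diffs: 18, 18, 18 (constant).
Newton forward-difference form: h_k = 11 + 31·C(k-1,1) + 44·C(k-1,2) + 18·C(k-1,3).
At k = 15: k-1 = 14, so h_{15} = 11 + 434 + 4004 + 6552 = 11001.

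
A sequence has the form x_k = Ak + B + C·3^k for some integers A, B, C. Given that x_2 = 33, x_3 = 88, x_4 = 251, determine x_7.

6572

Write the equations: 2A + B + 9C = 33; 3A + B + 27C = 88; 4A + B + 81C = 251.
Subtracting the first from the second: A + 18C = 55.
Subtracting the second from the third: A + 54C = 163.
Solving: C = 3, A = 1, then B = 4.
So x_k = 1·k + 4 + 3·3^k; at k=7 this is 6572.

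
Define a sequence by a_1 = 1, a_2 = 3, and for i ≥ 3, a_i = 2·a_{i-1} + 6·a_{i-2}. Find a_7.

2064

Applying the relation repeatedly:
a_3 = 12;  a_4 = 42;  a_5 = 156;  a_6 = 564;  a_7 = 2064.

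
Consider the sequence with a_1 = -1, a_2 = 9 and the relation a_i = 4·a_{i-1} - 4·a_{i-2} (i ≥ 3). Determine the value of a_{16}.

2670592

a_3 = 40;  a_4 = 124;  a_5 = 336;  …;  a_{13} = 266240;  a_{14} = 577536;  a_{15} = 1245184;  a_{16} = 2670592.
(Characteristic roots are 2 and 2.)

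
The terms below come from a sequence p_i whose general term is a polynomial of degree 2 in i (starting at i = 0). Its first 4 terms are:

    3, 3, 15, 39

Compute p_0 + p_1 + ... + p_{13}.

1st diffs: 0, 12, 24.
2nd diffs: 12, 12 (constant).
So p_i = 6i^2 - 6i + 3.
Continuing: …, 75, 123, 183, 255, …, p_{13} = 939.
Summing i = 0..13 (14 terms) gives 4410.

4410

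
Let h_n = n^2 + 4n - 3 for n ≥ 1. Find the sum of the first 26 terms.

Over n = 1..26: Σn = 351, Σn² = 6201.
Total = (1)·6201 + (4)·351 + (-3)·26 = 7527.

7527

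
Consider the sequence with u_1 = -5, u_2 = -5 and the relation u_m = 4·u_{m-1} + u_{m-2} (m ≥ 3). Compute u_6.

-1885

Step forward from the initial values:
u_3 = -25;  u_4 = -105;  u_5 = -445;  u_6 = -1885.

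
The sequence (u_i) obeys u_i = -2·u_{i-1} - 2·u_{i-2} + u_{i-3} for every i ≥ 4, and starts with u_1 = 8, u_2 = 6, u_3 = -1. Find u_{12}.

-197

Step forward from the initial values:
u_4 = -2;  u_5 = 12;  u_6 = -21;  u_7 = 16;  u_8 = 22;  u_9 = -97;  u_{10} = 166;  u_{11} = -116;  u_{12} = -197.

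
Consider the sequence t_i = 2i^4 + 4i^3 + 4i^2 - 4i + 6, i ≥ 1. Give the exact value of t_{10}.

t_{10} = 2·10^4 + 4·10^3 + 4·10^2 - 4·10 + 6 = 24366.

24366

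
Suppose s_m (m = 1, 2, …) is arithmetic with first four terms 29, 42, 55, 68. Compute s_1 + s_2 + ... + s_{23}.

3956

Common difference d = 13.
s_m = 29 + (m - 1)·13.
s_{23} = 315; S = 23·(29 + 315)/2 = 3956.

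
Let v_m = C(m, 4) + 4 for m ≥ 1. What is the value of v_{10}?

214

C(10, 4) = 210, so v_{10} = 214.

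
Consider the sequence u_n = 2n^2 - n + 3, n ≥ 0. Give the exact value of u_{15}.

u_{15} = 2·15^2 - 1·15 + 3 = 438.

438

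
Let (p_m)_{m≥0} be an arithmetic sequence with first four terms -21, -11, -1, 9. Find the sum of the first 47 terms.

9823

Common difference d = 10.
p_m = -21 + (m - 0)·10.
p_{46} = 439; S = 47·(-21 + 439)/2 = 9823.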